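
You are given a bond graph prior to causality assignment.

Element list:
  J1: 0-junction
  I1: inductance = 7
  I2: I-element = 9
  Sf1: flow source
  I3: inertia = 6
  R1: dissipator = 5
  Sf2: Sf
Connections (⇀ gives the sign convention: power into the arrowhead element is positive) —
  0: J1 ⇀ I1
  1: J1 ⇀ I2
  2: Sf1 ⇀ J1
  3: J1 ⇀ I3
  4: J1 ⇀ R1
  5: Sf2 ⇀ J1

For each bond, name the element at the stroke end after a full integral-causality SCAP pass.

b0 stroke at I1
b1 stroke at I2
b2 stroke at Sf1
b3 stroke at I3
b4 stroke at J1
b5 stroke at Sf2

#2 →Sf1  (Sf1 fixes flow; stroke at Sf1)
#5 →Sf2  (Sf2 fixes flow; stroke at Sf2)
#0 →I1  (I1: I, integral causality)
#1 →I2  (I2 outputs flow p/I2)
#3 →I3  (I3 integral (f out))
#4 →J1  (closing 0-jn rule on J1)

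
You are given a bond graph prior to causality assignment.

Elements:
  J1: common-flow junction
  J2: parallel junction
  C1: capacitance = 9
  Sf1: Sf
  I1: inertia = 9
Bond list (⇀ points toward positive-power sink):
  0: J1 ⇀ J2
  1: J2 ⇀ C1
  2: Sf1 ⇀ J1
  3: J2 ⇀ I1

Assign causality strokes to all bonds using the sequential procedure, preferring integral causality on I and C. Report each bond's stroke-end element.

#0 →J1
#1 →J2
#2 →Sf1
#3 →I1

#2 |Sf1  (Sf1: flow source, stroke at near end)
#0 |J1  (J1: bond 2 brought flow, rest push out)
#1 |J2  (C1 integral (e out))
#3 |I1  (0-jn J2 has e-setter on 1)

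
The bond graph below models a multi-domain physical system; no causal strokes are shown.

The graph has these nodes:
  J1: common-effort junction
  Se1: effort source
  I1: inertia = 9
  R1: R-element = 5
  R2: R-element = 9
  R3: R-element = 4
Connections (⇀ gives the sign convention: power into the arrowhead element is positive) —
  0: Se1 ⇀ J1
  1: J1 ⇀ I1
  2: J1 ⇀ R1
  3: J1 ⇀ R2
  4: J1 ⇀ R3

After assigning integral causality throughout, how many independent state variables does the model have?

1  (I1 all integral)

bond 0 stroke→J1  (source Se1 imposes e)
bond 1 stroke→I1  (J1 effort already set via bond 0)
bond 2 stroke→R1  (J1 effort already set via bond 0)
bond 3 stroke→R2  (J1: bond 0 brought effort, rest push out)
bond 4 stroke→R3  (J1 effort already set via bond 0)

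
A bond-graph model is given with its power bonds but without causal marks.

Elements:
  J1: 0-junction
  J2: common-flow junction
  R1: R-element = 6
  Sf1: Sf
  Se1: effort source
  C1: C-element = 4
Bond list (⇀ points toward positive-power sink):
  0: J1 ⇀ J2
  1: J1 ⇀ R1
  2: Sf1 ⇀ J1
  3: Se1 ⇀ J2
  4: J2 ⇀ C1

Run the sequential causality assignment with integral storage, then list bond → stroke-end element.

#2 →Sf1  (Sf1 (Sf) sets flow on bond)
#3 →J2  (Se1: effort source, stroke at far end)
#4 →J2  (prefer integral on C1)
#0 →J1  (J2: last free bond brings flow in)
#1 →R1  (J1 effort already set via bond 0)

β0 →J1
β1 →R1
β2 →Sf1
β3 →J2
β4 →J2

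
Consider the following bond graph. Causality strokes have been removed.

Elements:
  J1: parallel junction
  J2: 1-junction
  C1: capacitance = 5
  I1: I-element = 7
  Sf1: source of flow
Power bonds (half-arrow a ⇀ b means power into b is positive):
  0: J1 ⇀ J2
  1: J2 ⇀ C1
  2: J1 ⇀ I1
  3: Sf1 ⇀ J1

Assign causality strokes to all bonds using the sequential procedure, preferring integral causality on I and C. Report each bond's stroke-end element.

bond 3 stroke→Sf1  (Sf1: flow source, stroke at near end)
bond 1 stroke→J2  (C1 integral (e out))
bond 0 stroke→J1  (J2: last free bond brings flow in)
bond 2 stroke→I1  (common-e at J1 fixed by 0)

β0 stroke at J1
β1 stroke at J2
β2 stroke at I1
β3 stroke at Sf1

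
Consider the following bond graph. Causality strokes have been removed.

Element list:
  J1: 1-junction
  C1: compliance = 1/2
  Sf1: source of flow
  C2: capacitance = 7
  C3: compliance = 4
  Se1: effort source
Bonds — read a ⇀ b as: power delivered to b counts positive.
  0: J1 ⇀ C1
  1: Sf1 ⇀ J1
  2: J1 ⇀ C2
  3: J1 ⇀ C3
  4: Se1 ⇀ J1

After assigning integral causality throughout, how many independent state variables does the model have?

b1 →Sf1  (Sf1 (Sf) sets flow on bond)
b4 →J1  (Se1 fixes effort; stroke away)
b0 →J1  (J1 flow already set via bond 1)
b2 →J1  (J1: bond 1 brought flow, rest push out)
b3 →J1  (J1 flow already set via bond 1)

3  (C1, C2, C3 all integral)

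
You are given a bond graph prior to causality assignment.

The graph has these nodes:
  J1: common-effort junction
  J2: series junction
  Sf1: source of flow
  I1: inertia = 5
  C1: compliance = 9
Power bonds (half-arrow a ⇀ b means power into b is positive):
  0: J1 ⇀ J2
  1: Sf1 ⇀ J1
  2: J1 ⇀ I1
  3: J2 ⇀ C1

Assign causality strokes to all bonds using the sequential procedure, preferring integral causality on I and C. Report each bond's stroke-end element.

#1 stroke→Sf1  (Sf1 fixes flow; stroke at Sf1)
#2 stroke→I1  (I1 integral (f out))
#0 stroke→J1  (J1: last free bond brings effort in)
#3 stroke→J2  (1-jn J2 has f-setter on 0)

#0 |J1
#1 |Sf1
#2 |I1
#3 |J2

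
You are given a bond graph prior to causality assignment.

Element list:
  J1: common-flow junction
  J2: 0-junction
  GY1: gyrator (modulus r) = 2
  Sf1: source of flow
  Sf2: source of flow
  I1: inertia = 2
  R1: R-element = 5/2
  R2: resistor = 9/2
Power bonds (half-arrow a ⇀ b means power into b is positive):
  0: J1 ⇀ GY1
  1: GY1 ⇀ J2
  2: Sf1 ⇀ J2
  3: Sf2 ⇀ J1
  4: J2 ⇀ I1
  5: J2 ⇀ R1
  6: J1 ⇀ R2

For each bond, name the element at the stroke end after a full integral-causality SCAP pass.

b0 stroke at J1
b1 stroke at J2
b2 stroke at Sf1
b3 stroke at Sf2
b4 stroke at I1
b5 stroke at R1
b6 stroke at J1

#2 →Sf1  (Sf1 (Sf) sets flow on bond)
#3 →Sf2  (Sf2: flow source, stroke at near end)
#0 →J1  (1-jn J1 has f-setter on 3)
#6 →J1  (1-jn J1 has f-setter on 3)
#1 →J2  (GY1: gyrator matches bond 0)
#4 →I1  (0-jn J2 has e-setter on 1)
#5 →R1  (common-e at J2 fixed by 1)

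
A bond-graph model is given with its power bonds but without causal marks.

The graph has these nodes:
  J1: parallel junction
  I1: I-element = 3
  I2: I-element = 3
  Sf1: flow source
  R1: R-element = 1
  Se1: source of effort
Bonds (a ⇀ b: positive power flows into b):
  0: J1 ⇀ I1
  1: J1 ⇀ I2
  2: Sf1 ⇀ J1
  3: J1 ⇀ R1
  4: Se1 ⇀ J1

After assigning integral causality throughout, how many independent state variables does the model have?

2  (I1, I2 all integral)

bond 2 stroke at Sf1  (source Sf1 imposes f)
bond 4 stroke at J1  (Se1 fixes effort; stroke away)
bond 0 stroke at I1  (J1: bond 4 brought effort, rest push out)
bond 1 stroke at I2  (J1 effort already set via bond 4)
bond 3 stroke at R1  (0-jn J1 has e-setter on 4)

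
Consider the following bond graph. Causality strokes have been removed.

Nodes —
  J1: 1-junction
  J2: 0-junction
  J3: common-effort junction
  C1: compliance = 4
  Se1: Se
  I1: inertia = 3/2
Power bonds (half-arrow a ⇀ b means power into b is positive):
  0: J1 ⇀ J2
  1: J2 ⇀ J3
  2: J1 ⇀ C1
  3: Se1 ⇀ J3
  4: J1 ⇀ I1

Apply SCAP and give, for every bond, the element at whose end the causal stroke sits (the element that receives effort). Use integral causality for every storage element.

#3 →J3  (Se1: effort source, stroke at far end)
#1 →J2  (common-e at J3 fixed by 3)
#0 →J1  (0-jn J2 has e-setter on 1)
#2 →J1  (C1 outputs effort q/C1)
#4 →I1  (J1: last free bond brings flow in)

#0 stroke→J1
#1 stroke→J2
#2 stroke→J1
#3 stroke→J3
#4 stroke→I1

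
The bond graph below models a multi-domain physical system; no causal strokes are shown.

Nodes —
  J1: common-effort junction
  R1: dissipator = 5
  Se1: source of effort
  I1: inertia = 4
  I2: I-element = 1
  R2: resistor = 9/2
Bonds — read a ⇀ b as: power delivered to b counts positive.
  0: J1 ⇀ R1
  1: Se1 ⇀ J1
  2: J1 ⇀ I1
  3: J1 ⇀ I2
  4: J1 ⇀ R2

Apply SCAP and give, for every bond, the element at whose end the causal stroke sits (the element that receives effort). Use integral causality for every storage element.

β1 →J1  (Se1: effort source, stroke at far end)
β0 →R1  (J1: bond 1 brought effort, rest push out)
β2 →I1  (J1: bond 1 brought effort, rest push out)
β3 →I2  (0-jn J1 has e-setter on 1)
β4 →R2  (0-jn J1 has e-setter on 1)

β0 stroke→R1
β1 stroke→J1
β2 stroke→I1
β3 stroke→I2
β4 stroke→R2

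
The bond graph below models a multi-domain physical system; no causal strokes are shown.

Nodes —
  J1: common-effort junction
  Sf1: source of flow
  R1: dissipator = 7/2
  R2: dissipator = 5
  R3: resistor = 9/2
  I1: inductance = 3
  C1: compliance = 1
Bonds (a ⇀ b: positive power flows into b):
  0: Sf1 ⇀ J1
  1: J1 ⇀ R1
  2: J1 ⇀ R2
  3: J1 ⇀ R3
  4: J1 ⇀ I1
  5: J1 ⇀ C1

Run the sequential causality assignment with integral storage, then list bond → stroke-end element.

b0 stroke→Sf1
b1 stroke→R1
b2 stroke→R2
b3 stroke→R3
b4 stroke→I1
b5 stroke→J1

β0 stroke→Sf1  (Sf1: flow source, stroke at near end)
β4 stroke→I1  (I1: I, integral causality)
β5 stroke→J1  (C1 outputs effort q/C1)
β1 stroke→R1  (J1 effort already set via bond 5)
β2 stroke→R2  (J1 effort already set via bond 5)
β3 stroke→R3  (J1 effort already set via bond 5)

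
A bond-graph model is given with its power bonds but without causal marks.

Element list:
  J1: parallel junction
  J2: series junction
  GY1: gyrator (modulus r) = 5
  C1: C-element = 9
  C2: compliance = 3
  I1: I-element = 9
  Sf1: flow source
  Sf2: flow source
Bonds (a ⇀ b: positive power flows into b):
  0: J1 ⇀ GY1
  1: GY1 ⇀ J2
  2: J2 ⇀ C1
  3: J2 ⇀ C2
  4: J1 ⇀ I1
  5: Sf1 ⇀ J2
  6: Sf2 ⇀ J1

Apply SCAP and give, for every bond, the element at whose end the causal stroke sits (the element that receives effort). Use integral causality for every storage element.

bond 0 |J1
bond 1 |J2
bond 2 |J2
bond 3 |J2
bond 4 |I1
bond 5 |Sf1
bond 6 |Sf2

#5 stroke→Sf1  (Sf1 fixes flow; stroke at Sf1)
#6 stroke→Sf2  (source Sf2 imposes f)
#1 stroke→J2  (J2 flow already set via bond 5)
#2 stroke→J2  (J2 flow already set via bond 5)
#3 stroke→J2  (J2: bond 5 brought flow, rest push out)
#0 stroke→J1  (GY GY1: same side as bond 1)
#4 stroke→I1  (J1 effort already set via bond 0)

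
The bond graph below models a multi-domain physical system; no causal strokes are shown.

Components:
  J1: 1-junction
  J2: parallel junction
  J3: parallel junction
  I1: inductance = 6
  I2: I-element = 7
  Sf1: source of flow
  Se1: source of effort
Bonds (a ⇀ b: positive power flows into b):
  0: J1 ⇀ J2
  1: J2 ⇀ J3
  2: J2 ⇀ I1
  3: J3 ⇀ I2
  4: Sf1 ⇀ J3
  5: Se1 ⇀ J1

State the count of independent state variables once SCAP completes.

bond 4 stroke at Sf1  (Sf1 fixes flow; stroke at Sf1)
bond 5 stroke at J1  (source Se1 imposes e)
bond 0 stroke at J2  (J1 needs exactly one f-in)
bond 1 stroke at J3  (common-e at J2 fixed by 0)
bond 2 stroke at I1  (0-jn J2 has e-setter on 0)
bond 3 stroke at I2  (J3: bond 1 brought effort, rest push out)

2  (I1, I2 all integral)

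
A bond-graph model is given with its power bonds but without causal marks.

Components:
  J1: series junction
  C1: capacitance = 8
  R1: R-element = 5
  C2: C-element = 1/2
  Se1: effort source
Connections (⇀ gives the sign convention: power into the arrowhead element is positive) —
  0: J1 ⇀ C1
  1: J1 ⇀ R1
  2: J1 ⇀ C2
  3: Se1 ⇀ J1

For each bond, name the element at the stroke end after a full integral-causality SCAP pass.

bond 3 →J1  (Se1: effort source, stroke at far end)
bond 0 →J1  (C1 integral (e out))
bond 2 →J1  (prefer integral on C2)
bond 1 →R1  (only one flow-in slot at J1)

b0 stroke at J1
b1 stroke at R1
b2 stroke at J1
b3 stroke at J1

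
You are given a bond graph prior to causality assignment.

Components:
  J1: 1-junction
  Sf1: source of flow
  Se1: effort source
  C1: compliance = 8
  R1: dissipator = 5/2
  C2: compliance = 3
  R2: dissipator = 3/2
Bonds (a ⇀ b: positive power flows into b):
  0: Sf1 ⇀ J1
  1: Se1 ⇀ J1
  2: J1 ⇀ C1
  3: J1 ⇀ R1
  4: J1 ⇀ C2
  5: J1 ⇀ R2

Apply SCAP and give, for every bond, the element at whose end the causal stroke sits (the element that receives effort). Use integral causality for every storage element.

β0 |Sf1
β1 |J1
β2 |J1
β3 |J1
β4 |J1
β5 |J1

#0 →Sf1  (Sf1 fixes flow; stroke at Sf1)
#1 →J1  (Se1: effort source, stroke at far end)
#2 →J1  (1-jn J1 has f-setter on 0)
#3 →J1  (common-f at J1 fixed by 0)
#4 →J1  (J1: bond 0 brought flow, rest push out)
#5 →J1  (1-jn J1 has f-setter on 0)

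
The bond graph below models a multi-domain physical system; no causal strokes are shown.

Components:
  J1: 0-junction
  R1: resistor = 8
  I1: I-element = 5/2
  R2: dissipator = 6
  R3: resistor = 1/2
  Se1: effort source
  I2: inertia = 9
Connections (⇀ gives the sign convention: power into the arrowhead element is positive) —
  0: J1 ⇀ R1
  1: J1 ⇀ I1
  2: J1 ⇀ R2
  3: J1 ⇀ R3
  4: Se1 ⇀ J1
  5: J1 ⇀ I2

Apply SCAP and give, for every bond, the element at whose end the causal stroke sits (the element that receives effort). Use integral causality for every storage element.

b0 stroke at R1
b1 stroke at I1
b2 stroke at R2
b3 stroke at R3
b4 stroke at J1
b5 stroke at I2

β4 |J1  (Se1 (Se) sets effort on bond)
β0 |R1  (common-e at J1 fixed by 4)
β1 |I1  (common-e at J1 fixed by 4)
β2 |R2  (J1: bond 4 brought effort, rest push out)
β3 |R3  (0-jn J1 has e-setter on 4)
β5 |I2  (J1: bond 4 brought effort, rest push out)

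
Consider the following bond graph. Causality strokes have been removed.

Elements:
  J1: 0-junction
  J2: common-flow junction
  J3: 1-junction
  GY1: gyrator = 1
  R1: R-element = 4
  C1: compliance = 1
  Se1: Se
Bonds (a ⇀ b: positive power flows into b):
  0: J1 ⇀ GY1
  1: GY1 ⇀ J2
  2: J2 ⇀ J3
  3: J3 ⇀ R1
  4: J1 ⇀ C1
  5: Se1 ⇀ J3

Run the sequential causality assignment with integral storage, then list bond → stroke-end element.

#0 |GY1
#1 |GY1
#2 |J2
#3 |J3
#4 |J1
#5 |J3

β5 |J3  (source Se1 imposes e)
β4 |J1  (prefer integral on C1)
β0 |GY1  (J1: bond 4 brought effort, rest push out)
β1 |GY1  (GY1: gyrator matches bond 0)
β2 |J2  (1-jn J2 has f-setter on 1)
β3 |J3  (1-jn J3 has f-setter on 2)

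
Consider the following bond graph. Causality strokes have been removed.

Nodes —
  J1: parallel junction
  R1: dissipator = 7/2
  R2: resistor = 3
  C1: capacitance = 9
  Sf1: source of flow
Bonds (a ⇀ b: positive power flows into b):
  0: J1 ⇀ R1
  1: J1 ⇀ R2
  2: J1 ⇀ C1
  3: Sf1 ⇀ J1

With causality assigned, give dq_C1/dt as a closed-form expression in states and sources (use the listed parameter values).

bond 3 |Sf1  (source Sf1 imposes f)
bond 2 |J1  (prefer integral on C1)
bond 0 |R1  (common-e at J1 fixed by 2)
bond 1 |R2  (common-e at J1 fixed by 2)

dq_C1/dt = F_Sf1 - 13*q_C1/189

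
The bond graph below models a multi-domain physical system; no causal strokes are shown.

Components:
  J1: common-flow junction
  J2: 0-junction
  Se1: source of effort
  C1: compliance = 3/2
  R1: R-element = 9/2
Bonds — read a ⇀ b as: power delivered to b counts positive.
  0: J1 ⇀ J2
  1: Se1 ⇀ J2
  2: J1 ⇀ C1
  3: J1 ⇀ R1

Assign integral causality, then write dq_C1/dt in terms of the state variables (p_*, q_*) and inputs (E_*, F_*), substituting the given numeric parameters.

dq_C1/dt = -2*E_Se1/9 - 4*q_C1/27

β1 stroke at J2  (Se1 fixes effort; stroke away)
β0 stroke at J1  (0-jn J2 has e-setter on 1)
β2 stroke at J1  (C1 integral (e out))
β3 stroke at R1  (J1 needs exactly one f-in)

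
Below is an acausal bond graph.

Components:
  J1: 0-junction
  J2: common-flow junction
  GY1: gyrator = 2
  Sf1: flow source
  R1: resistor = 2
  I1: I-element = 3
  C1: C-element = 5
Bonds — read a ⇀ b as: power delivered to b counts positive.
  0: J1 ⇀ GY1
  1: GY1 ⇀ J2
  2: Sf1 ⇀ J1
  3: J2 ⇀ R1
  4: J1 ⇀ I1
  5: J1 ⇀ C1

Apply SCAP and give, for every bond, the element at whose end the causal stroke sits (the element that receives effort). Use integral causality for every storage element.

#2 stroke→Sf1  (Sf1 (Sf) sets flow on bond)
#4 stroke→I1  (I1: I, integral causality)
#5 stroke→J1  (prefer integral on C1)
#0 stroke→GY1  (0-jn J1 has e-setter on 5)
#1 stroke→GY1  (GY GY1: same side as bond 0)
#3 stroke→J2  (1-jn J2 has f-setter on 1)

b0 →GY1
b1 →GY1
b2 →Sf1
b3 →J2
b4 →I1
b5 →J1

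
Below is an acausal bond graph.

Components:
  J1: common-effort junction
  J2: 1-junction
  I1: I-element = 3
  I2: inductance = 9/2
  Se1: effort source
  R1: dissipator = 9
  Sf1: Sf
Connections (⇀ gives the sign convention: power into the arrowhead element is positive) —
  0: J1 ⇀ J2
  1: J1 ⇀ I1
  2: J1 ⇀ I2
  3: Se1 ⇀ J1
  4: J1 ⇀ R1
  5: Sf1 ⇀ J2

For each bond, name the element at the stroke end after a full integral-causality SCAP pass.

bond 3 →J1  (Se1 fixes effort; stroke away)
bond 5 →Sf1  (source Sf1 imposes f)
bond 0 →J2  (common-e at J1 fixed by 3)
bond 1 →I1  (0-jn J1 has e-setter on 3)
bond 2 →I2  (0-jn J1 has e-setter on 3)
bond 4 →R1  (0-jn J1 has e-setter on 3)

#0 stroke at J2
#1 stroke at I1
#2 stroke at I2
#3 stroke at J1
#4 stroke at R1
#5 stroke at Sf1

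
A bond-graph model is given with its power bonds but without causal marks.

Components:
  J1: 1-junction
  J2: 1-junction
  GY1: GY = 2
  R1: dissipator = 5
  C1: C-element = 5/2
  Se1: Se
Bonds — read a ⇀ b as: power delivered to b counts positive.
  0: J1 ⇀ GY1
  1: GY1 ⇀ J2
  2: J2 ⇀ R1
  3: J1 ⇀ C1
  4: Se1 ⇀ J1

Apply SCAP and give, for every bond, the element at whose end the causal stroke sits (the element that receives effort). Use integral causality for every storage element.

β0 stroke→GY1
β1 stroke→GY1
β2 stroke→J2
β3 stroke→J1
β4 stroke→J1

#4 →J1  (Se1: effort source, stroke at far end)
#3 →J1  (C1 outputs effort q/C1)
#0 →GY1  (J1 needs exactly one f-in)
#1 →GY1  (GY1 both-in/both-out from 0)
#2 →J2  (J2 flow already set via bond 1)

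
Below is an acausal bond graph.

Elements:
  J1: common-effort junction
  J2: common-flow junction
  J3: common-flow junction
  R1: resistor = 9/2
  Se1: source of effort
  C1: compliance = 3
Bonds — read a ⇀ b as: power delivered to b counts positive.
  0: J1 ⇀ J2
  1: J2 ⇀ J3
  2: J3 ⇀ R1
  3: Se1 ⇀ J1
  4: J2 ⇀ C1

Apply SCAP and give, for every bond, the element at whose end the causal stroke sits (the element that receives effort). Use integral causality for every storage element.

#3 stroke→J1  (Se1: effort source, stroke at far end)
#0 stroke→J2  (common-e at J1 fixed by 3)
#4 stroke→J2  (C1: C, integral causality)
#1 stroke→J3  (J2 needs exactly one f-in)
#2 stroke→R1  (closing 1-jn rule on J3)

bond 0 |J2
bond 1 |J3
bond 2 |R1
bond 3 |J1
bond 4 |J2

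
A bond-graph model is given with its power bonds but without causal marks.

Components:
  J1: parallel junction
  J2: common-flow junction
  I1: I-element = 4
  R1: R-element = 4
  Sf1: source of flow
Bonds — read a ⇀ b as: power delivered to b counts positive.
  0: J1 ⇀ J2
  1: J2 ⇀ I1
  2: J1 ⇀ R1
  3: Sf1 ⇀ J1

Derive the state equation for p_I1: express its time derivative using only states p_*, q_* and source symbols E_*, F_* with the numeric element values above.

bond 3 stroke→Sf1  (Sf1 (Sf) sets flow on bond)
bond 1 stroke→I1  (I1 integral (f out))
bond 0 stroke→J2  (J2 flow already set via bond 1)
bond 2 stroke→J1  (J1 needs exactly one e-in)

dp_I1/dt = 4*F_Sf1 - p_I1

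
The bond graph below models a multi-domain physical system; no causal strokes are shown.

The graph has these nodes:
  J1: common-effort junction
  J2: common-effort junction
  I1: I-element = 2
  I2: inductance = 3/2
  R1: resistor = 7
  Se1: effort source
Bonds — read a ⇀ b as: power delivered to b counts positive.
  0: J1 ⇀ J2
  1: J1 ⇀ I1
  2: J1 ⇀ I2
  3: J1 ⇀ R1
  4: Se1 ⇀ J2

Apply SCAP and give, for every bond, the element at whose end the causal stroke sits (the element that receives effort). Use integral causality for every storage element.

b4 →J2  (Se1 (Se) sets effort on bond)
b0 →J1  (common-e at J2 fixed by 4)
b1 →I1  (J1: bond 0 brought effort, rest push out)
b2 →I2  (common-e at J1 fixed by 0)
b3 →R1  (J1 effort already set via bond 0)

β0 stroke→J1
β1 stroke→I1
β2 stroke→I2
β3 stroke→R1
β4 stroke→J2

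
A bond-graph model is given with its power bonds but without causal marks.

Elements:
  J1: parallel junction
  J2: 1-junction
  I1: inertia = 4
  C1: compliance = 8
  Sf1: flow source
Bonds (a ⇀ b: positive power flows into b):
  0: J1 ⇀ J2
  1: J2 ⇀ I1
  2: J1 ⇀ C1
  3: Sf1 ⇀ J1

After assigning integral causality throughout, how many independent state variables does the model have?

2  (C1, I1 all integral)

β3 |Sf1  (source Sf1 imposes f)
β1 |I1  (I1: I, integral causality)
β0 |J2  (J2 flow already set via bond 1)
β2 |J1  (only one effort-in slot at J1)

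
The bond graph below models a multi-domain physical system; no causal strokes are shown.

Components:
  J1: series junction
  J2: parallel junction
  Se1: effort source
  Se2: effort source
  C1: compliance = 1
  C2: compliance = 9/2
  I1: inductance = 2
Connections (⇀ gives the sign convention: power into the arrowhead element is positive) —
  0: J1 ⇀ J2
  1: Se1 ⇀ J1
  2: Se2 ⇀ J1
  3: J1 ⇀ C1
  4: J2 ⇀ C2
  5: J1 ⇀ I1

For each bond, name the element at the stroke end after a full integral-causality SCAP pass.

β1 →J1  (Se1: effort source, stroke at far end)
β2 →J1  (Se2 fixes effort; stroke away)
β3 →J1  (C1 outputs effort q/C1)
β4 →J2  (C2 integral (e out))
β0 →J1  (J2: bond 4 brought effort, rest push out)
β5 →I1  (only one flow-in slot at J1)

bond 0 stroke at J1
bond 1 stroke at J1
bond 2 stroke at J1
bond 3 stroke at J1
bond 4 stroke at J2
bond 5 stroke at I1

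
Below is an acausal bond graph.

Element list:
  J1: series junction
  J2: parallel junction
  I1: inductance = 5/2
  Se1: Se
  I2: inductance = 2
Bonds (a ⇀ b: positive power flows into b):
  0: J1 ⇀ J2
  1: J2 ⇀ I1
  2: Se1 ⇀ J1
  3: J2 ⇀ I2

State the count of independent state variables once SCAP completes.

2  (I1, I2 all integral)

#2 |J1  (Se1 (Se) sets effort on bond)
#0 |J2  (only one flow-in slot at J1)
#1 |I1  (common-e at J2 fixed by 0)
#3 |I2  (J2: bond 0 brought effort, rest push out)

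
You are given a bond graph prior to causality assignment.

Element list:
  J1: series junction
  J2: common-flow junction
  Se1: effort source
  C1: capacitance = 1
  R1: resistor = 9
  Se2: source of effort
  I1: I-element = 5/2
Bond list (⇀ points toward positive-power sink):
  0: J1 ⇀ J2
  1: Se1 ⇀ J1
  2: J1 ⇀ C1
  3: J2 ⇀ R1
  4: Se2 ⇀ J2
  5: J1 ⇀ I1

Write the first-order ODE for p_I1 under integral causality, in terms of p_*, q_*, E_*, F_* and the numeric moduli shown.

dp_I1/dt = E_Se1 + E_Se2 - 18*p_I1/5 - q_C1

#1 →J1  (Se1: effort source, stroke at far end)
#4 →J2  (source Se2 imposes e)
#2 →J1  (prefer integral on C1)
#5 →I1  (I1 integral (f out))
#0 →J1  (1-jn J1 has f-setter on 5)
#3 →J2  (J2 flow already set via bond 0)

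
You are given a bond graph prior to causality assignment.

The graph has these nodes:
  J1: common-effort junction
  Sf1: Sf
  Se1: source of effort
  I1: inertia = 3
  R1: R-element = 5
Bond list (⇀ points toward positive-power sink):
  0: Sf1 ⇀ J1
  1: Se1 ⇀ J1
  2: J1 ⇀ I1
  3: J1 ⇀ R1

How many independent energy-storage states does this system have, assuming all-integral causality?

#0 |Sf1  (Sf1: flow source, stroke at near end)
#1 |J1  (Se1 (Se) sets effort on bond)
#2 |I1  (common-e at J1 fixed by 1)
#3 |R1  (J1: bond 1 brought effort, rest push out)

1  (I1 all integral)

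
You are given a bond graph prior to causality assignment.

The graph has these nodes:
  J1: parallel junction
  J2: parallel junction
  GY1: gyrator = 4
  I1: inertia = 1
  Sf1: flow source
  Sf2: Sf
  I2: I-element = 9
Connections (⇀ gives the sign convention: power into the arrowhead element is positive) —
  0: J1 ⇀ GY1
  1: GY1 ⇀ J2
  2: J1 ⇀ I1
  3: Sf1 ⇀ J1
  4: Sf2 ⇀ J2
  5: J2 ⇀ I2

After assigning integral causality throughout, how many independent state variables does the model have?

2  (I1, I2 all integral)

#3 |Sf1  (source Sf1 imposes f)
#4 |Sf2  (source Sf2 imposes f)
#2 |I1  (I1 outputs flow p/I1)
#0 |J1  (only one effort-in slot at J1)
#1 |J2  (through GY1, causality inverts; strokes same side of GY1)
#5 |I2  (0-jn J2 has e-setter on 1)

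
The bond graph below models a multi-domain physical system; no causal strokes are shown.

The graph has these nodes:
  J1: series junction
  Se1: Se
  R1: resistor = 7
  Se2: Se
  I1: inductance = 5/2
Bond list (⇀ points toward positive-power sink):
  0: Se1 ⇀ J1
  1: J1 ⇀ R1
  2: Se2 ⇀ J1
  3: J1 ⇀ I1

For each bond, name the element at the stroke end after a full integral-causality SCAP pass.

#0 →J1
#1 →J1
#2 →J1
#3 →I1

b0 |J1  (source Se1 imposes e)
b2 |J1  (Se2: effort source, stroke at far end)
b3 |I1  (I1 outputs flow p/I1)
b1 |J1  (J1 flow already set via bond 3)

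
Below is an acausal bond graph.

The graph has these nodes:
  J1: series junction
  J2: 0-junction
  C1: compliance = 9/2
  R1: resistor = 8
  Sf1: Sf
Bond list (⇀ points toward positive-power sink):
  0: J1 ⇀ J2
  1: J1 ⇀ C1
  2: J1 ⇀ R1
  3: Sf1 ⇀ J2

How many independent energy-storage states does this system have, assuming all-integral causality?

bond 3 stroke at Sf1  (Sf1: flow source, stroke at near end)
bond 0 stroke at J2  (J2 needs exactly one e-in)
bond 1 stroke at J1  (J1 flow already set via bond 0)
bond 2 stroke at J1  (J1 flow already set via bond 0)

1  (C1 all integral)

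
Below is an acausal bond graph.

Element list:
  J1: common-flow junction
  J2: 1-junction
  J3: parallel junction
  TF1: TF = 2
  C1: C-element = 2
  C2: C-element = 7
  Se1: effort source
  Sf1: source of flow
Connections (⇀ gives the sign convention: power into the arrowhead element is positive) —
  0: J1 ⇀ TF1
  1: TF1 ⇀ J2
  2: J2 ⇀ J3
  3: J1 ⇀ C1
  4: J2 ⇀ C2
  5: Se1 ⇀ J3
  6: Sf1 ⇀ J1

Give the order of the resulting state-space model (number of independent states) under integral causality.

β5 stroke→J3  (source Se1 imposes e)
β6 stroke→Sf1  (source Sf1 imposes f)
β0 stroke→J1  (J1: bond 6 brought flow, rest push out)
β3 stroke→J1  (1-jn J1 has f-setter on 6)
β2 stroke→J2  (0-jn J3 has e-setter on 5)
β1 stroke→TF1  (TF TF1: opposite of bond 0)
β4 stroke→J2  (J2: bond 1 brought flow, rest push out)

2  (C1, C2 all integral)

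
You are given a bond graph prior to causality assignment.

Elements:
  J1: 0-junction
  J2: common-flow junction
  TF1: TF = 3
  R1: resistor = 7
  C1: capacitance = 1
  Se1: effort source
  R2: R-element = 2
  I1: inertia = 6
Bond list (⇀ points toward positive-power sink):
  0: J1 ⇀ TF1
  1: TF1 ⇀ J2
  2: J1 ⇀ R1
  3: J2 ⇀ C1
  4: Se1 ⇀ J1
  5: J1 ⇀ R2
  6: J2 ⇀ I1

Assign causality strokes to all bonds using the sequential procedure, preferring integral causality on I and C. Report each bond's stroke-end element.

b4 stroke→J1  (Se1 fixes effort; stroke away)
b0 stroke→TF1  (common-e at J1 fixed by 4)
b2 stroke→R1  (J1 effort already set via bond 4)
b5 stroke→R2  (common-e at J1 fixed by 4)
b1 stroke→J2  (TF1 one-in-one-out from 0)
b3 stroke→J2  (C1 outputs effort q/C1)
b6 stroke→I1  (closing 1-jn rule on J2)

bond 0 |TF1
bond 1 |J2
bond 2 |R1
bond 3 |J2
bond 4 |J1
bond 5 |R2
bond 6 |I1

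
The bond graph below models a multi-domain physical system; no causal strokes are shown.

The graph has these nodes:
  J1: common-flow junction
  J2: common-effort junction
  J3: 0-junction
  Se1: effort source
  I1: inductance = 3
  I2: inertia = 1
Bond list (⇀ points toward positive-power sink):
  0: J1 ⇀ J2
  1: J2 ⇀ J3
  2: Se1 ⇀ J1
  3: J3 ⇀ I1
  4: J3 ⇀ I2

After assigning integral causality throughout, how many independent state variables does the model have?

2  (I1, I2 all integral)

β2 stroke at J1  (Se1: effort source, stroke at far end)
β0 stroke at J2  (only one flow-in slot at J1)
β1 stroke at J3  (0-jn J2 has e-setter on 0)
β3 stroke at I1  (J3 effort already set via bond 1)
β4 stroke at I2  (0-jn J3 has e-setter on 1)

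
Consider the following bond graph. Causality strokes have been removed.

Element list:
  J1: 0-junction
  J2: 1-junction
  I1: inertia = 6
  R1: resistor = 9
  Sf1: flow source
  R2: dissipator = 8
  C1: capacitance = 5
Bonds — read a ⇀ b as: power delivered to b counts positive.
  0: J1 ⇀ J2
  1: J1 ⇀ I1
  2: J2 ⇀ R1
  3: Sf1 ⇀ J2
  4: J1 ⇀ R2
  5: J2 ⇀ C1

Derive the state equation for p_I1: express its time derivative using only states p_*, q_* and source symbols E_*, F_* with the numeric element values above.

dp_I1/dt = -8*F_Sf1 - 4*p_I1/3

bond 3 stroke→Sf1  (Sf1: flow source, stroke at near end)
bond 0 stroke→J2  (1-jn J2 has f-setter on 3)
bond 2 stroke→J2  (J2 flow already set via bond 3)
bond 5 stroke→J2  (J2: bond 3 brought flow, rest push out)
bond 1 stroke→I1  (I1 integral (f out))
bond 4 stroke→J1  (J1 needs exactly one e-in)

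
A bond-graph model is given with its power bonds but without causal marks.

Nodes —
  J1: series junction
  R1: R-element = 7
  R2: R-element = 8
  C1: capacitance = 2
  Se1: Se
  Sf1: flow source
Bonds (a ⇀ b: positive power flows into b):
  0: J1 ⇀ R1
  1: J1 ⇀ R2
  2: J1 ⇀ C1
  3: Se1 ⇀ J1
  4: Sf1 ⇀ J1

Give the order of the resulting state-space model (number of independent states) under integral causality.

β3 stroke→J1  (source Se1 imposes e)
β4 stroke→Sf1  (Sf1 fixes flow; stroke at Sf1)
β0 stroke→J1  (J1: bond 4 brought flow, rest push out)
β1 stroke→J1  (J1 flow already set via bond 4)
β2 stroke→J1  (J1: bond 4 brought flow, rest push out)

1  (C1 all integral)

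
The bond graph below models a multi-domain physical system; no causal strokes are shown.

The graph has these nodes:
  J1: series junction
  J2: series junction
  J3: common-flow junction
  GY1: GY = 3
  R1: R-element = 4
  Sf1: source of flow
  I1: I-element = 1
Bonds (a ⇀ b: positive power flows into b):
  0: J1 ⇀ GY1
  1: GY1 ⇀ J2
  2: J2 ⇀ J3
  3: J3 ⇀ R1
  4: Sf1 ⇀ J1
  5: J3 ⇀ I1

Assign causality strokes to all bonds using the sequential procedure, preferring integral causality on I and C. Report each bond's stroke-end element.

b4 |Sf1  (source Sf1 imposes f)
b0 |J1  (J1: bond 4 brought flow, rest push out)
b1 |J2  (GY1: gyrator matches bond 0)
b2 |J3  (closing 1-jn rule on J2)
b5 |I1  (prefer integral on I1)
b3 |J3  (J3 flow already set via bond 5)

β0 stroke at J1
β1 stroke at J2
β2 stroke at J3
β3 stroke at J3
β4 stroke at Sf1
β5 stroke at I1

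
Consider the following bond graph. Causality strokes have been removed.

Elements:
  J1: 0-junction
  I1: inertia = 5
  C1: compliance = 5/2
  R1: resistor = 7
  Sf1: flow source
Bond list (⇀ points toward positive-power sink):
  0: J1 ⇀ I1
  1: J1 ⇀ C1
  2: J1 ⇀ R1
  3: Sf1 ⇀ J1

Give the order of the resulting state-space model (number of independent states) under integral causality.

2  (C1, I1 all integral)

#3 →Sf1  (Sf1 fixes flow; stroke at Sf1)
#0 →I1  (I1 integral (f out))
#1 →J1  (C1: C, integral causality)
#2 →R1  (J1 effort already set via bond 1)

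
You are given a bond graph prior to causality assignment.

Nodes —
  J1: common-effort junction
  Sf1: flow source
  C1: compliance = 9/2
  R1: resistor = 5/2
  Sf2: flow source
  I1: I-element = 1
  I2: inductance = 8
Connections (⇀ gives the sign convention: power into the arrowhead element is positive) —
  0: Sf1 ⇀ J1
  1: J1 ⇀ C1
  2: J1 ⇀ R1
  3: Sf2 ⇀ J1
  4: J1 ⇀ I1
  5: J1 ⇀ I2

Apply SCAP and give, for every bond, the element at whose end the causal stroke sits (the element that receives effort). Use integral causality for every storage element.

β0 stroke→Sf1
β1 stroke→J1
β2 stroke→R1
β3 stroke→Sf2
β4 stroke→I1
β5 stroke→I2

b0 |Sf1  (Sf1 (Sf) sets flow on bond)
b3 |Sf2  (source Sf2 imposes f)
b1 |J1  (prefer integral on C1)
b2 |R1  (J1 effort already set via bond 1)
b4 |I1  (0-jn J1 has e-setter on 1)
b5 |I2  (0-jn J1 has e-setter on 1)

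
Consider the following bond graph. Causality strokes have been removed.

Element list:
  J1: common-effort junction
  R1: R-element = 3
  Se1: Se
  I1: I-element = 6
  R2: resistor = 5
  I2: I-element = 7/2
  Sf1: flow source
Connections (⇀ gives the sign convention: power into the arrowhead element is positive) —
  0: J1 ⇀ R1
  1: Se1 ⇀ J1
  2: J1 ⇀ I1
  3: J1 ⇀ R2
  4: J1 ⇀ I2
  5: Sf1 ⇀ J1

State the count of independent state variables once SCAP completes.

bond 1 →J1  (source Se1 imposes e)
bond 5 →Sf1  (Sf1 fixes flow; stroke at Sf1)
bond 0 →R1  (0-jn J1 has e-setter on 1)
bond 2 →I1  (0-jn J1 has e-setter on 1)
bond 3 →R2  (J1: bond 1 brought effort, rest push out)
bond 4 →I2  (0-jn J1 has e-setter on 1)

2  (I1, I2 all integral)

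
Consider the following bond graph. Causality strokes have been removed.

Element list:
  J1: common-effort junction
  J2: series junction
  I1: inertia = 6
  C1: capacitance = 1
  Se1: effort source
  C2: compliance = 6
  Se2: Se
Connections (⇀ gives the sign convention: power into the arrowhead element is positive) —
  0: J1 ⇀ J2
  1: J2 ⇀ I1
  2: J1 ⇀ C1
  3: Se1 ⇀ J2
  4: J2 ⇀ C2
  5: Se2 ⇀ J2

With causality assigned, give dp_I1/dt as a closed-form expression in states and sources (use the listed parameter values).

b3 stroke→J2  (Se1 (Se) sets effort on bond)
b5 stroke→J2  (Se2 fixes effort; stroke away)
b1 stroke→I1  (I1 outputs flow p/I1)
b0 stroke→J2  (common-f at J2 fixed by 1)
b4 stroke→J2  (J2: bond 1 brought flow, rest push out)
b2 stroke→J1  (J1: last free bond brings effort in)

dp_I1/dt = E_Se1 + E_Se2 + q_C1 - q_C2/6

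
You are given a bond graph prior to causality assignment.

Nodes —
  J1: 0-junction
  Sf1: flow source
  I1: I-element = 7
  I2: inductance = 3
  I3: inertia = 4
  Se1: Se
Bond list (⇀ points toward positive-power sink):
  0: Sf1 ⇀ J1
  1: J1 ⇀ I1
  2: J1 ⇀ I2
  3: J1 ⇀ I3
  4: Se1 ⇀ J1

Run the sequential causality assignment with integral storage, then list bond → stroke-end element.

β0 stroke→Sf1  (Sf1 fixes flow; stroke at Sf1)
β4 stroke→J1  (Se1: effort source, stroke at far end)
β1 stroke→I1  (J1: bond 4 brought effort, rest push out)
β2 stroke→I2  (0-jn J1 has e-setter on 4)
β3 stroke→I3  (J1 effort already set via bond 4)

bond 0 stroke at Sf1
bond 1 stroke at I1
bond 2 stroke at I2
bond 3 stroke at I3
bond 4 stroke at J1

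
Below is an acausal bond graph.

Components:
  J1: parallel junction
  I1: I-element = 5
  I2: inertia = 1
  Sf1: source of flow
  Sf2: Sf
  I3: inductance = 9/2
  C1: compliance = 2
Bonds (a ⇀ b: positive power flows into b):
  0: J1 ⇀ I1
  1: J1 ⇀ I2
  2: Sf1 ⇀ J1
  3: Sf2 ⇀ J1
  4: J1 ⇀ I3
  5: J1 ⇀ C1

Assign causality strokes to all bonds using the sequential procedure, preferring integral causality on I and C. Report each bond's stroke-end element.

b0 stroke at I1
b1 stroke at I2
b2 stroke at Sf1
b3 stroke at Sf2
b4 stroke at I3
b5 stroke at J1

bond 2 stroke at Sf1  (source Sf1 imposes f)
bond 3 stroke at Sf2  (source Sf2 imposes f)
bond 0 stroke at I1  (I1 outputs flow p/I1)
bond 1 stroke at I2  (I2 integral (f out))
bond 4 stroke at I3  (I3 outputs flow p/I3)
bond 5 stroke at J1  (only one effort-in slot at J1)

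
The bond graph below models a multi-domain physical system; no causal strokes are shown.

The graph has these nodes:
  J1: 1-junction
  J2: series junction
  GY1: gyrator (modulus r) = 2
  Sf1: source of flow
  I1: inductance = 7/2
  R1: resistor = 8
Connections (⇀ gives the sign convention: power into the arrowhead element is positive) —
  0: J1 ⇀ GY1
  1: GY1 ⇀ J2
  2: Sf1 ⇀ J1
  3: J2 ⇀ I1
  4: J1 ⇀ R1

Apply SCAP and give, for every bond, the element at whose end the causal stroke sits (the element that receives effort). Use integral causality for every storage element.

bond 2 stroke→Sf1  (source Sf1 imposes f)
bond 0 stroke→J1  (common-f at J1 fixed by 2)
bond 4 stroke→J1  (1-jn J1 has f-setter on 2)
bond 1 stroke→J2  (GY GY1: same side as bond 0)
bond 3 stroke→I1  (J2 needs exactly one f-in)

bond 0 stroke→J1
bond 1 stroke→J2
bond 2 stroke→Sf1
bond 3 stroke→I1
bond 4 stroke→J1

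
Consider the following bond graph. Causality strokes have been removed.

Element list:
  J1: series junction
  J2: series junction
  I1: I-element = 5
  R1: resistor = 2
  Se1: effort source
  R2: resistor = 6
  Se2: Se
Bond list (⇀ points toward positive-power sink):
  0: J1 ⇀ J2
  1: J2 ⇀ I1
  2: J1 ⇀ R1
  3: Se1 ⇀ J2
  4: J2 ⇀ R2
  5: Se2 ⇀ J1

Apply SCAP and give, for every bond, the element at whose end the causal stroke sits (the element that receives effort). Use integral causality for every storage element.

b3 stroke→J2  (Se1 (Se) sets effort on bond)
b5 stroke→J1  (Se2 (Se) sets effort on bond)
b1 stroke→I1  (I1 outputs flow p/I1)
b0 stroke→J2  (J2 flow already set via bond 1)
b4 stroke→J2  (1-jn J2 has f-setter on 1)
b2 stroke→J1  (1-jn J1 has f-setter on 0)

β0 |J2
β1 |I1
β2 |J1
β3 |J2
β4 |J2
β5 |J1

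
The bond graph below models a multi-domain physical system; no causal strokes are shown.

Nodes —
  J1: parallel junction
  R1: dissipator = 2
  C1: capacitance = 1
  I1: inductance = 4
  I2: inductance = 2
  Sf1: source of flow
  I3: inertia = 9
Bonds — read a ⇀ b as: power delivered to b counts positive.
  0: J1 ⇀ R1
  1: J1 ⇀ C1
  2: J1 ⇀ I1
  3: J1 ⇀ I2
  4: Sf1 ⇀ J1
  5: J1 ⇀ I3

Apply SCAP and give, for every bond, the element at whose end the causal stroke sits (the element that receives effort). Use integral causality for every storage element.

β4 →Sf1  (source Sf1 imposes f)
β1 →J1  (C1 integral (e out))
β0 →R1  (J1: bond 1 brought effort, rest push out)
β2 →I1  (J1 effort already set via bond 1)
β3 →I2  (J1: bond 1 brought effort, rest push out)
β5 →I3  (0-jn J1 has e-setter on 1)

b0 stroke at R1
b1 stroke at J1
b2 stroke at I1
b3 stroke at I2
b4 stroke at Sf1
b5 stroke at I3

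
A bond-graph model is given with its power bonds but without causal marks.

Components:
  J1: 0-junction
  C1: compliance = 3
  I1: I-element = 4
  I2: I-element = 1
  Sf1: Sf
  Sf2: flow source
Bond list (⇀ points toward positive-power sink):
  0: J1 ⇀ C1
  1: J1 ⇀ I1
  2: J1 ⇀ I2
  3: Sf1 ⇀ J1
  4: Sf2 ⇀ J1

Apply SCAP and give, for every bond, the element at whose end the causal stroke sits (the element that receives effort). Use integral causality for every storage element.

β0 stroke at J1
β1 stroke at I1
β2 stroke at I2
β3 stroke at Sf1
β4 stroke at Sf2

b3 stroke at Sf1  (Sf1 (Sf) sets flow on bond)
b4 stroke at Sf2  (source Sf2 imposes f)
b0 stroke at J1  (C1: C, integral causality)
b1 stroke at I1  (common-e at J1 fixed by 0)
b2 stroke at I2  (common-e at J1 fixed by 0)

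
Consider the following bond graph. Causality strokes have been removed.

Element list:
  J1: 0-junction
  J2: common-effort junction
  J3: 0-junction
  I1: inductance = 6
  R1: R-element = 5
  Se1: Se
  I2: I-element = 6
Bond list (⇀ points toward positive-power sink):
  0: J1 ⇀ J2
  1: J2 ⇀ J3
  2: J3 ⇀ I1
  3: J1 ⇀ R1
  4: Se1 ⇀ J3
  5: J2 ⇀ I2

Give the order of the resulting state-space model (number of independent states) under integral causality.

2  (I1, I2 all integral)

β4 stroke→J3  (Se1: effort source, stroke at far end)
β1 stroke→J2  (0-jn J3 has e-setter on 4)
β2 stroke→I1  (J3: bond 4 brought effort, rest push out)
β0 stroke→J1  (0-jn J2 has e-setter on 1)
β5 stroke→I2  (common-e at J2 fixed by 1)
β3 stroke→R1  (0-jn J1 has e-setter on 0)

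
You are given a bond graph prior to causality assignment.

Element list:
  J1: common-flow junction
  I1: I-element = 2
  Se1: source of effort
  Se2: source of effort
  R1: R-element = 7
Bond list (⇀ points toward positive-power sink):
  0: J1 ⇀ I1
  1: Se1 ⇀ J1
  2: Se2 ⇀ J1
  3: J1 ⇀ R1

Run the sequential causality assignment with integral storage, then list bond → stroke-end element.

b1 |J1  (Se1 fixes effort; stroke away)
b2 |J1  (source Se2 imposes e)
b0 |I1  (I1: I, integral causality)
b3 |J1  (J1 flow already set via bond 0)

#0 stroke at I1
#1 stroke at J1
#2 stroke at J1
#3 stroke at J1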